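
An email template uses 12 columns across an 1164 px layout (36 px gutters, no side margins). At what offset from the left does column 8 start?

12c + 11·36 = 1164 → 12c = 768 → c = 64 px.
Each column+gutter stride is 100 px; with no margin, 7 of them is 700 px.

700 px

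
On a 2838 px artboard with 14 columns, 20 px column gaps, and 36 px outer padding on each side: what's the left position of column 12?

Take off 72 px of margins, leaving 2766 px.
Subtracting 13 column gaps of 20 leaves 2506 for 14 columns, so c = 179 px.
Each column+gutter stride is 199 px; 11 of them past the 36 px margin is 36 + 2189 = 2225 px.

2225 px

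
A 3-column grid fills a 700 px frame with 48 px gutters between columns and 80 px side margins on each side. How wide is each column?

148 px

Subtract both margins: 700 − 2·80 = 540 px.
Subtracting 2 gutters of 48 leaves 444 for 3 columns, so c = 148 px.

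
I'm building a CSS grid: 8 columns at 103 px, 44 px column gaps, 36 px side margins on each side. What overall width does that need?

1204 px

Adding margins, columns and gutters: 72 + 824 + 308 = 1204 px.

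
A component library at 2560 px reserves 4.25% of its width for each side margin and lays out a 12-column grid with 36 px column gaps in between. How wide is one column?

162.2 px

2560 × (1 − 2·4.25%) = 2560 × 91.5% = 2342.4 px for the columns.
Subtracting 11 column gaps of 36 leaves 1946.4 for 12 columns, so c = 162.2 px.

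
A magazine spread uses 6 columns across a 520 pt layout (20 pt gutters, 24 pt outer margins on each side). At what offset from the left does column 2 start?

106 pt

Inside the margins: 520 − 48 = 472 pt.
6c + 5·20 = 472 → 6c = 372 → c = 62 pt.
Before column 2: the margin + 1 column + 1 gutter.
Offset = 24 + 1·(62 + 20) = 24 + 82 = 106 pt.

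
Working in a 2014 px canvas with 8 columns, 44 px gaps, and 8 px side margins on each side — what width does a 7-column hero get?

1742.75 px

Subtract both margins: 2014 − 2·8 = 1998 px.
Subtracting 7 gaps of 44 leaves 1690 for 8 columns, so c = 211.25 px.
7 columns plus 6 gaps: 1478.75 + 264 = 1742.75 px.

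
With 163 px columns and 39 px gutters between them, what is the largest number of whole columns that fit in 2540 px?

12 columns: 12·163 + 11·39 = 2385 px ≤ 2540.
13 columns: 2587 px > 2540. So 12.

12 columns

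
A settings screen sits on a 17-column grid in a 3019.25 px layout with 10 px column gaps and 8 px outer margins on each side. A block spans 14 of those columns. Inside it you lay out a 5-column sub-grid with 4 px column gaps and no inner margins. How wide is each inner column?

491.1 px

Outer content = 3019.25 − 2·8 = 3003.25 px.
17c + 16·10 = 3003.25 → 17c = 2843.25 → c = 167.25 px.
Span of 14: 14·167.25 + 13·10 = 2341.5 + 130 = 2471.5 px.
5d + 4·4 = 2471.5 → 5d = 2455.5 → d = 491.1 px.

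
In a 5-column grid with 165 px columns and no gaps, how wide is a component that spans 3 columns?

495 px

3-column span = 3·165 = 495 px.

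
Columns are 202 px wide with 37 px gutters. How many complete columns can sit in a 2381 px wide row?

10 columns

k columns need k·202 + (k−1)·37 = k·239 − 37.
k·239 − 37 ≤ 2381 → k ≤ 2418 / 239 ≈ 10.12, so k = 10.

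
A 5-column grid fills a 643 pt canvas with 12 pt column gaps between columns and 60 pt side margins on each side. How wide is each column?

Inside the margins: 643 − 120 = 523 pt.
523 − 4·12 = 475; ÷5 gives c = 95 pt.

95 pt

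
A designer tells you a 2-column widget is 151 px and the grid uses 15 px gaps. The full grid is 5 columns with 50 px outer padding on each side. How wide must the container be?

2 columns + 1 gap: 2c + 1·15 = 151.
2c = 151 − 15 = 136, so c = 68 px.
Adding margins, columns and gutters: 100 + 340 + 60 = 500 px.

500 px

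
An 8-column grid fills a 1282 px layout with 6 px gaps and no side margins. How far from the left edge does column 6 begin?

805 px

Subtracting 7 gaps of 6 leaves 1240 for 8 columns, so c = 155 px.
Before column 6: 5 columns + 5 gaps.
Offset = 5·(155 + 6) = 5·161 = 805 px.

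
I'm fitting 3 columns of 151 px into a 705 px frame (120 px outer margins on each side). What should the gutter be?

Content width = 705 − 2·120 = 465 px.
Columns use 453 px, leaving 12 px across 2 gutters = 6 px each.

6 px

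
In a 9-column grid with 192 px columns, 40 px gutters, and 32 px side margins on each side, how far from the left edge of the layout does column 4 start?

728 px

Each column+gutter stride is 232 px; 3 of them past the 32 px margin is 32 + 696 = 728 px.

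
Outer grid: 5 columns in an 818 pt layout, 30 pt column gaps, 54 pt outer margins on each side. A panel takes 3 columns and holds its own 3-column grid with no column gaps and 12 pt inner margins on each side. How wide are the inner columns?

Take off 108 pt of margins, leaving 710 pt.
710 − 4·30 = 590; ÷5 gives c = 118 pt.
3 columns plus 2 column gaps: 354 + 60 = 414 pt.
Inner content = 414 − 2·12 = 390 pt.
With no column gaps, each column is 390/3 = 130 pt.

130 pt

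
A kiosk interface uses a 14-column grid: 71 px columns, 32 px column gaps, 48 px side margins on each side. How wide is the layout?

Layout = 2·48 + 14·71 + 13·32 = 96 + 994 + 416 = 1506 px.

1506 px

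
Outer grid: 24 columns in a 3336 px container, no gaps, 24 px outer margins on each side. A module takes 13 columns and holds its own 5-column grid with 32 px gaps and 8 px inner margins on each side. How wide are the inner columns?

Inside the margins: 3336 − 48 = 3288 px.
With no gaps, each column is 3288/24 = 137 px.
13-column span = 13·137 = 1781 px.
Inner content = 1781 − 2·8 = 1765 px.
Subtracting 4 gaps of 32 leaves 1637 for 5 columns, so d = 327.4 px.

327.4 px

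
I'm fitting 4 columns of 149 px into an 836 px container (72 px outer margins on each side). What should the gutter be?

Subtract both margins: 836 − 2·72 = 692 px.
Columns use 596 px, leaving 96 px across 3 gutters = 32 px each.

32 px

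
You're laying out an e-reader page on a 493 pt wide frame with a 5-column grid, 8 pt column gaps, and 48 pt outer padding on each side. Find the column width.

73 pt

Subtract both margins: 493 − 2·48 = 397 pt.
Subtracting 4 column gaps of 8 leaves 365 for 5 columns, so c = 73 pt.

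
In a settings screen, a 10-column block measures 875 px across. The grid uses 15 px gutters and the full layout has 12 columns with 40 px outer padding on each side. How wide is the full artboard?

10 columns + 9 gutters: 10c + 9·15 = 875.
10c = 875 − 135 = 740, so c = 74 px.
Artboard = 2·40 + 12·74 + 11·15 = 80 + 888 + 165 = 1133 px.

1133 px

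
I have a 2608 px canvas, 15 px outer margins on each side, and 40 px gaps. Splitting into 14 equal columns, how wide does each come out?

Subtract both margins: 2608 − 2·15 = 2578 px.
Subtracting 13 gaps of 40 leaves 2058 for 14 columns, so c = 147 px.

147 px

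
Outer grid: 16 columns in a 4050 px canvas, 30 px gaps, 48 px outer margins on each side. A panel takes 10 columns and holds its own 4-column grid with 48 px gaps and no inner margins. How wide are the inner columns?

579 px

Subtract both margins: 4050 − 2·48 = 3954 px.
16c + 15·30 = 3954 → 16c = 3504 → c = 219 px.
10-column span = 10·219 + 9·30 = 2460 px.
4 columns + 3 gaps: 4d + 3·48 = 2460.
4d = 2460 − 144 = 2316, so d = 579 px.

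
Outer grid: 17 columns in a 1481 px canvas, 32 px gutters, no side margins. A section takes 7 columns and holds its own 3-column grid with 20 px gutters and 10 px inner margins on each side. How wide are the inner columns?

Subtracting 16 gutters of 32 leaves 969 for 17 columns, so c = 57 px.
Span of 7: 7·57 + 6·32 = 399 + 192 = 591 px.
Inner content = 591 − 2·10 = 571 px.
3d + 2·20 = 571 → 3d = 531 → d = 177 px.

177 px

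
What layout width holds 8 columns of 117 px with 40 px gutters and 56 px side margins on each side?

1328 px

Total width: 2·56 + 8·117 + 7·40 = 1328 px.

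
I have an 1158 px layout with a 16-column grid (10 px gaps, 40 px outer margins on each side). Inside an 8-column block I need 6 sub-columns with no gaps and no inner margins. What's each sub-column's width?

Outer content = 1158 − 2·40 = 1078 px.
16 columns + 15 gaps: 16c + 15·10 = 1078.
16c = 1078 − 150 = 928, so c = 58 px.
8-column span = 8·58 + 7·10 = 534 px.
With no gaps, each column is 534/6 = 89 px.

89 px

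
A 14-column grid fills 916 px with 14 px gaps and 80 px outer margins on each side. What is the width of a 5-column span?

261 px

Subtract both margins: 916 − 2·80 = 756 px.
756 − 13·14 = 574; ÷14 gives c = 41 px.
5 columns plus 4 gaps: 205 + 56 = 261 px.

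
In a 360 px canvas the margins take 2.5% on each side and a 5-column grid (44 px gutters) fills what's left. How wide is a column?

360 × (1 − 2·2.5%) = 360 × 95% = 342 px for the columns.
5 columns + 4 gutters: 5c + 4·44 = 342.
5c = 342 − 176 = 166, so c = 33.2 px.

33.2 px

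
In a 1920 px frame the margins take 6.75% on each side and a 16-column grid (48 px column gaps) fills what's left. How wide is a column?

58.8 px

1920 × (1 − 2·6.75%) = 1920 × 86.5% = 1660.8 px for the columns.
1660.8 − 15·48 = 940.8; ÷16 gives c = 58.8 px.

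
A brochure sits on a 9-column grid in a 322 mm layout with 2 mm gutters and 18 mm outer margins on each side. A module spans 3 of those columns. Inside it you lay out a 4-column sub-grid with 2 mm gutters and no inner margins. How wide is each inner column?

22 mm

Inside the margins: 322 − 36 = 286 mm.
Subtracting 8 gutters of 2 leaves 270 for 9 columns, so c = 30 mm.
Span of 3: 3·30 + 2·2 = 90 + 4 = 94 mm.
Subtracting 3 gutters of 2 leaves 88 for 4 columns, so d = 22 mm.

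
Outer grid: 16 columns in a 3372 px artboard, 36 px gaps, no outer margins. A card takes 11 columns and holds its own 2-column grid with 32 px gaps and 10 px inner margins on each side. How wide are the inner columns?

1127.5 px

Subtracting 15 gaps of 36 leaves 2832 for 16 columns, so c = 177 px.
11 columns plus 10 gaps: 1947 + 360 = 2307 px.
Inner content = 2307 − 2·10 = 2287 px.
2d + 1·32 = 2287 → 2d = 2255 → d = 1127.5 px.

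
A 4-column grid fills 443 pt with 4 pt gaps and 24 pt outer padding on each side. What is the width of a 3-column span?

295.25 pt

Content width = 443 − 2·24 = 395 pt.
4c + 3·4 = 395 → 4c = 383 → c = 95.75 pt.
3-column span = 3·95.75 + 2·4 = 295.25 pt.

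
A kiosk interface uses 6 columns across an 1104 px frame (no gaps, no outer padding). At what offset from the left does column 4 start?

552 px

With no gaps, each column is 1104/6 = 184 px.
No margin, so column 4 starts at 3·(column + gutter) = 3·184 = 552 px.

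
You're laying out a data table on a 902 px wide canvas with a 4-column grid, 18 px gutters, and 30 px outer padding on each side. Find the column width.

197 px

Subtract both margins: 902 − 2·30 = 842 px.
Subtracting 3 gutters of 18 leaves 788 for 4 columns, so c = 197 px.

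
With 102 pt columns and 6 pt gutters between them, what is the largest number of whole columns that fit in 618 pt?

Each extra column adds 102 + 6 = 108 pt.
(618 + 6) / 108 = 5.78, so 5 columns fit.

5 columns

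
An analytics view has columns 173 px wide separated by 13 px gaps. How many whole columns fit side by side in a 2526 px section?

Each extra column adds 173 + 13 = 186 px.
(2526 + 13) / 186 = 13.65, so 13 columns fit.

13 columns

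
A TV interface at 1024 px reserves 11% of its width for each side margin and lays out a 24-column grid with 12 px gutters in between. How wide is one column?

Margins: 11% × 1024 = 112.64 px each, so content = 1024 − 225.28 = 798.72 px.
Subtracting 23 gutters of 12 leaves 522.72 for 24 columns, so c = 21.78 px.

21.78 px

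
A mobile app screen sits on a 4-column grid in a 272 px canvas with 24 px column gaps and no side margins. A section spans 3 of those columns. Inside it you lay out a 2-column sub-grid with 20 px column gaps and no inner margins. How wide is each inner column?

89 px

272 − 3·24 = 200; ÷4 gives c = 50 px.
3-column span = 3·50 + 2·24 = 198 px.
Subtracting 1 column gap of 20 leaves 178 for 2 columns, so d = 89 px.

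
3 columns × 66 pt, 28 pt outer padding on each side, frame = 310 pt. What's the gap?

Inside the margins: 310 − 56 = 254 pt.
3·66 + 2g = 254 → 2g = 56 → g = 28 pt.

28 pt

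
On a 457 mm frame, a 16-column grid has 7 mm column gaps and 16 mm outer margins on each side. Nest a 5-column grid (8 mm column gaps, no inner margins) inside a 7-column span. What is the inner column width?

30 mm

Take off 32 mm of margins, leaving 425 mm.
Subtracting 15 column gaps of 7 leaves 320 for 16 columns, so c = 20 mm.
7 columns plus 6 column gaps: 140 + 42 = 182 mm.
182 − 4·8 = 150; ÷5 gives d = 30 mm.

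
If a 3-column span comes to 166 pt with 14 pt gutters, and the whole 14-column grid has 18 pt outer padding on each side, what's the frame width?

3 columns + 2 gutters: 3c + 2·14 = 166.
3c = 166 − 28 = 138, so c = 46 pt.
Adding margins, columns and gutters: 36 + 644 + 182 = 862 pt.

862 pt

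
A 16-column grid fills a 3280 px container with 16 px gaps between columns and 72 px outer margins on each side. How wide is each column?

181 px

Take off 144 px of margins, leaving 3136 px.
Subtracting 15 gaps of 16 leaves 2896 for 16 columns, so c = 181 px.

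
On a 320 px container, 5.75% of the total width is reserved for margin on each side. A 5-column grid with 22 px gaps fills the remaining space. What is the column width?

320 × (1 − 2·5.75%) = 320 × 88.5% = 283.2 px for the columns.
5c + 4·22 = 283.2 → 5c = 195.2 → c = 39.04 px.

39.04 px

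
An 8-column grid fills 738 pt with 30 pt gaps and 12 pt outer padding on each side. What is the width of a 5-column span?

Inside the margins: 738 − 24 = 714 pt.
8c + 7·30 = 714 → 8c = 504 → c = 63 pt.
5 columns plus 4 gaps: 315 + 120 = 435 pt.

435 pt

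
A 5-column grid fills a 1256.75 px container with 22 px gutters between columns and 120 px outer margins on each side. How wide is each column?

Take off 240 px of margins, leaving 1016.75 px.
1016.75 − 4·22 = 928.75; ÷5 gives c = 185.75 px.

185.75 px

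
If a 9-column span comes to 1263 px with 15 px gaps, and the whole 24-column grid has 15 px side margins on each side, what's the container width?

Subtracting 8 gaps of 15 leaves 1143 for 9 columns, so c = 127 px.
Total width: 2·15 + 24·127 + 23·15 = 3423 px.

3423 px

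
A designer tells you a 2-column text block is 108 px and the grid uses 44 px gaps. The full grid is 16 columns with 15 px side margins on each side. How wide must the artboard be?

2c + 1·44 = 108 → 2c = 64 → c = 32 px.
Artboard = 2·15 + 16·32 + 15·44 = 30 + 512 + 660 = 1202 px.

1202 px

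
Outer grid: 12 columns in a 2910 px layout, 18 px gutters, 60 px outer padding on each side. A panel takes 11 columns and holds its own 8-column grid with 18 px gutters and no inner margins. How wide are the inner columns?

Inside the margins: 2910 − 120 = 2790 px.
12 columns + 11 gutters: 12c + 11·18 = 2790.
12c = 2790 − 198 = 2592, so c = 216 px.
Span of 11: 11·216 + 10·18 = 2376 + 180 = 2556 px.
2556 − 7·18 = 2430; ÷8 gives d = 303.75 px.

303.75 px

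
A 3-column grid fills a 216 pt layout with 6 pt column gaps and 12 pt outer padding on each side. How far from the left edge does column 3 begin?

144 pt

Subtract both margins: 216 − 2·12 = 192 pt.
3 columns + 2 column gaps: 3c + 2·6 = 192.
3c = 192 − 12 = 180, so c = 60 pt.
Each column+gutter stride is 66 pt; 2 of them past the 12 pt margin is 12 + 132 = 144 pt.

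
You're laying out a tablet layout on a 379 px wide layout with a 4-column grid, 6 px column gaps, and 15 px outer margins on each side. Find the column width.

82.75 px

Content width = 379 − 2·15 = 349 px.
4 columns + 3 column gaps: 4c + 3·6 = 349.
4c = 349 − 18 = 331, so c = 82.75 px.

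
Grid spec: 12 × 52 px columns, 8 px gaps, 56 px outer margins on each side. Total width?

Artboard = 2·56 + 12·52 + 11·8 = 112 + 624 + 88 = 824 px.

824 px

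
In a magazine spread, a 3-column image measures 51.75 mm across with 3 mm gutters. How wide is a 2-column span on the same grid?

33.5 mm

3c + 2·3 = 51.75 → 3c = 45.75 → c = 15.25 mm.
2 columns plus 1 gutter: 30.5 + 3 = 33.5 mm.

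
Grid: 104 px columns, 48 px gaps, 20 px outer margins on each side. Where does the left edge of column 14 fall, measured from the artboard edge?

Each column+gutter stride is 152 px; 13 of them past the 20 px margin is 20 + 1976 = 1996 px.

1996 px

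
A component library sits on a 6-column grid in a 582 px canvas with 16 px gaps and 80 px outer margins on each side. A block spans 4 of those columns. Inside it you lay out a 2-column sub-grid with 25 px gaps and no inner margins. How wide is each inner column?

Outer content = 582 − 2·80 = 422 px.
6 columns + 5 gaps: 6c + 5·16 = 422.
6c = 422 − 80 = 342, so c = 57 px.
4 columns plus 3 gaps: 228 + 48 = 276 px.
2 columns + 1 gap: 2d + 1·25 = 276.
2d = 276 − 25 = 251, so d = 125.5 px.

125.5 px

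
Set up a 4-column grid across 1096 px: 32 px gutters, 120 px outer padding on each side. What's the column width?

Subtract both margins: 1096 − 2·120 = 856 px.
Subtracting 3 gutters of 32 leaves 760 for 4 columns, so c = 190 px.

190 px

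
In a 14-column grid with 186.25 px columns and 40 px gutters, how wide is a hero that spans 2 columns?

412.5 px

2 columns plus 1 gutter: 372.5 + 40 = 412.5 px.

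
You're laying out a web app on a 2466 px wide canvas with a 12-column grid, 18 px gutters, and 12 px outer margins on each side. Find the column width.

187 px

Take off 24 px of margins, leaving 2442 px.
Subtracting 11 gutters of 18 leaves 2244 for 12 columns, so c = 187 px.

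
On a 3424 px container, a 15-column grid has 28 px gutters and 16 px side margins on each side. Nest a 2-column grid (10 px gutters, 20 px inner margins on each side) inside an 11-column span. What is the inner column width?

1215 px

Take off 32 px of margins, leaving 3392 px.
Subtracting 14 gutters of 28 leaves 3000 for 15 columns, so c = 200 px.
11-column span = 11·200 + 10·28 = 2480 px.
Inner content = 2480 − 2·20 = 2440 px.
Subtracting 1 gutter of 10 leaves 2430 for 2 columns, so d = 1215 px.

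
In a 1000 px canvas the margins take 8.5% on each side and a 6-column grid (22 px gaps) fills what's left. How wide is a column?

Margins: 8.5% × 1000 = 85 px each, so content = 1000 − 170 = 830 px.
6c + 5·22 = 830 → 6c = 720 → c = 120 px.

120 px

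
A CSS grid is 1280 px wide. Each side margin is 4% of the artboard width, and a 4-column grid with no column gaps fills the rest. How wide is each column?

294.4 px

Each margin = 4% of 1280 = 51.2 px; content = 1280 − 2·51.2 = 1177.6 px.
4c = 1177.6 → c = 294.4 px.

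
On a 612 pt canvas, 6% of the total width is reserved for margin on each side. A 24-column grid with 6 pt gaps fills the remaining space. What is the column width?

16.69 pt

Margins: 6% × 612 = 36.72 pt each, so content = 612 − 73.44 = 538.56 pt.
538.56 − 23·6 = 400.56; ÷24 gives c = 16.69 pt.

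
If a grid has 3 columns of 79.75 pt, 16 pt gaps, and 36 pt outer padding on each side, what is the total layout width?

Total width: 2·36 + 3·79.75 + 2·16 = 343.25 pt.

343.25 pt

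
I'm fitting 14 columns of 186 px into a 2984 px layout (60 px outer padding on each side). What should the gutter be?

Content width = 2984 − 2·60 = 2864 px.
14 columns take 14·186 = 2604 px; remaining 260 splits into 13 gutters.
g = 260 / 13 = 20 px.

20 px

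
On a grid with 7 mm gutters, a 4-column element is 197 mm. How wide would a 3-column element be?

146 mm

4 columns + 3 gutters: 4c + 3·7 = 197.
4c = 197 − 21 = 176, so c = 44 mm.
Span of 3: 3·44 + 2·7 = 132 + 14 = 146 mm.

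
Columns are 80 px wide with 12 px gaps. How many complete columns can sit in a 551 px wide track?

6 columns

k columns need k·80 + (k−1)·12 = k·92 − 12.
k·92 − 12 ≤ 551 → k ≤ 563 / 92 ≈ 6.12, so k = 6.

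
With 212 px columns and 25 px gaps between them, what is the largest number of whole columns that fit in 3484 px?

14 columns

k columns need k·212 + (k−1)·25 = k·237 − 25.
k·237 − 25 ≤ 3484 → k ≤ 3509 / 237 ≈ 14.81, so k = 14.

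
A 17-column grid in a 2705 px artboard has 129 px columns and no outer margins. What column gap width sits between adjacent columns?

Columns use 2193 px, leaving 512 px across 16 column gaps = 32 px each.

32 px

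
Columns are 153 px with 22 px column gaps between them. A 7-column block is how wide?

1203 px

7 columns plus 6 column gaps: 1071 + 132 = 1203 px.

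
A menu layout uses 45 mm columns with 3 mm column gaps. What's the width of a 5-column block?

237 mm

Span of 5: 5·45 + 4·3 = 225 + 12 = 237 mm.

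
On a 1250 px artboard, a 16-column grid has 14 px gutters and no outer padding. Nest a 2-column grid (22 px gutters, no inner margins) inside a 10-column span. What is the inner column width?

377 px

16 columns + 15 gutters: 16c + 15·14 = 1250.
16c = 1250 − 210 = 1040, so c = 65 px.
Span of 10: 10·65 + 9·14 = 650 + 126 = 776 px.
776 − 1·22 = 754; ÷2 gives d = 377 px.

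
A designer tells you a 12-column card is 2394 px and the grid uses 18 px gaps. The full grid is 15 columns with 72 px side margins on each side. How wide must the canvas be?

12c + 11·18 = 2394 → 12c = 2196 → c = 183 px.
Canvas = 2·72 + 15·183 + 14·18 = 144 + 2745 + 252 = 3141 px.

3141 px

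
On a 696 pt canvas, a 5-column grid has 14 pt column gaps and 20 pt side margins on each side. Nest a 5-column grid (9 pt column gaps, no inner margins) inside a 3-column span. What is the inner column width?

Subtract both margins: 696 − 2·20 = 656 pt.
656 − 4·14 = 600; ÷5 gives c = 120 pt.
3-column span = 3·120 + 2·14 = 388 pt.
5 columns + 4 column gaps: 5d + 4·9 = 388.
5d = 388 − 36 = 352, so d = 70.4 pt.

70.4 pt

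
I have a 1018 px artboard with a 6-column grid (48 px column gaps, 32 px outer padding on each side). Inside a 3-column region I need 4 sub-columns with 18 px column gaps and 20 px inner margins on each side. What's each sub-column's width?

Outer content = 1018 − 2·32 = 954 px.
6c + 5·48 = 954 → 6c = 714 → c = 119 px.
Span of 3: 3·119 + 2·48 = 357 + 96 = 453 px.
Inner content = 453 − 2·20 = 413 px.
Subtracting 3 column gaps of 18 leaves 359 for 4 columns, so d = 89.75 px.

89.75 px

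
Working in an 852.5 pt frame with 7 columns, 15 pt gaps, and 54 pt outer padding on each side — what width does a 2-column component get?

Inside the margins: 852.5 − 108 = 744.5 pt.
7c + 6·15 = 744.5 → 7c = 654.5 → c = 93.5 pt.
2-column span = 2·93.5 + 1·15 = 202 pt.

202 pt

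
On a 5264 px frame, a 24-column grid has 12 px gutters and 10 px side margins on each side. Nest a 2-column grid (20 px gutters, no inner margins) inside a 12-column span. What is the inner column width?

1298 px

Outer content = 5264 − 2·10 = 5244 px.
24 columns + 23 gutters: 24c + 23·12 = 5244.
24c = 5244 − 276 = 4968, so c = 207 px.
12-column span = 12·207 + 11·12 = 2616 px.
Subtracting 1 gutter of 20 leaves 2596 for 2 columns, so d = 1298 px.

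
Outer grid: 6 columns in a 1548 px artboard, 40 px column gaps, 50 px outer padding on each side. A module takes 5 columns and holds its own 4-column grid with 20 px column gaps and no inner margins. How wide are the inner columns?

Take off 100 px of margins, leaving 1448 px.
6c + 5·40 = 1448 → 6c = 1248 → c = 208 px.
Span of 5: 5·208 + 4·40 = 1040 + 160 = 1200 px.
4 columns + 3 column gaps: 4d + 3·20 = 1200.
4d = 1200 − 60 = 1140, so d = 285 px.

285 px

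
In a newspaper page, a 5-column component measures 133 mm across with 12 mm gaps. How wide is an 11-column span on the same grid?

307 mm

5 columns + 4 gaps: 5c + 4·12 = 133.
5c = 133 − 48 = 85, so c = 17 mm.
Span of 11: 11·17 + 10·12 = 187 + 120 = 307 mm.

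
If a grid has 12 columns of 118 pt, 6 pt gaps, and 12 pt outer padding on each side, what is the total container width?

Total width: 2·12 + 12·118 + 11·6 = 1506 pt.

1506 pt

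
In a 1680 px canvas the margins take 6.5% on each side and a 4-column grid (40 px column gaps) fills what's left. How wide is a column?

335.4 px

Each margin = 6.5% of 1680 = 109.2 px; content = 1680 − 2·109.2 = 1461.6 px.
4 columns + 3 column gaps: 4c + 3·40 = 1461.6.
4c = 1461.6 − 120 = 1341.6, so c = 335.4 px.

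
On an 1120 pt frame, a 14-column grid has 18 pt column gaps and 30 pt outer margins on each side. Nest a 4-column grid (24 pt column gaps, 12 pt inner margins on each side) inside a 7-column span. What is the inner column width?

106.25 pt

Take off 60 pt of margins, leaving 1060 pt.
Subtracting 13 column gaps of 18 leaves 826 for 14 columns, so c = 59 pt.
7 columns plus 6 column gaps: 413 + 108 = 521 pt.
Inner content = 521 − 2·12 = 497 pt.
497 − 3·24 = 425; ÷4 gives d = 106.25 pt.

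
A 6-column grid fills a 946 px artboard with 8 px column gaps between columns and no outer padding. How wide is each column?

Subtracting 5 column gaps of 8 leaves 906 for 6 columns, so c = 151 px.

151 px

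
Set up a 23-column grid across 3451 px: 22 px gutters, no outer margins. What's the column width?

3451 − 22·22 = 2967; ÷23 gives c = 129 px.

129 px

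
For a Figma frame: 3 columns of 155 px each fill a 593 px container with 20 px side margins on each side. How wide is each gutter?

Subtract both margins: 593 − 2·20 = 553 px.
3 columns take 3·155 = 465 px; remaining 88 splits into 2 gutters.
g = 88 / 2 = 44 px.

44 px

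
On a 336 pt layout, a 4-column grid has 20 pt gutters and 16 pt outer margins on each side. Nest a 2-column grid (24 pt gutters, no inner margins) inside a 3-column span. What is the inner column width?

99.5 pt

Take off 32 pt of margins, leaving 304 pt.
4c + 3·20 = 304 → 4c = 244 → c = 61 pt.
Span of 3: 3·61 + 2·20 = 183 + 40 = 223 pt.
Subtracting 1 gutter of 24 leaves 199 for 2 columns, so d = 99.5 pt.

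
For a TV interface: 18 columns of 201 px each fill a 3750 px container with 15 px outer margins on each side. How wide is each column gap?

Content width = 3750 − 2·15 = 3720 px.
18 columns take 18·201 = 3618 px; remaining 102 splits into 17 column gaps.
g = 102 / 17 = 6 px.

6 px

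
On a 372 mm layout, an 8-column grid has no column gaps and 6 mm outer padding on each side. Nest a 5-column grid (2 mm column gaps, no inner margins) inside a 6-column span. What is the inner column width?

52.4 mm

Take off 12 mm of margins, leaving 360 mm.
8c = 360 → c = 45 mm.
6-column span = 6·45 = 270 mm.
5 columns + 4 column gaps: 5d + 4·2 = 270.
5d = 270 − 8 = 262, so d = 52.4 mm.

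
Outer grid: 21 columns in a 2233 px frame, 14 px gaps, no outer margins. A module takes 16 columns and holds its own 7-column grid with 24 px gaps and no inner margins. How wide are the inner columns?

222 px

21c + 20·14 = 2233 → 21c = 1953 → c = 93 px.
16-column span = 16·93 + 15·14 = 1698 px.
7d + 6·24 = 1698 → 7d = 1554 → d = 222 px.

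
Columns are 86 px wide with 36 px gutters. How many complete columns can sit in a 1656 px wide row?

13 columns

13 columns: 13·86 + 12·36 = 1550 px ≤ 1656.
14 columns: 1672 px > 1656. So 13.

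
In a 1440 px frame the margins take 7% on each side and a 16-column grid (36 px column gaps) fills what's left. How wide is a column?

1440 × (1 − 2·7%) = 1440 × 86% = 1238.4 px for the columns.
16c + 15·36 = 1238.4 → 16c = 698.4 → c = 43.65 px.

43.65 px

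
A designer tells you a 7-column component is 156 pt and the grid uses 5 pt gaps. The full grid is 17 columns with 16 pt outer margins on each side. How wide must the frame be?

7c + 6·5 = 156 → 7c = 126 → c = 18 pt.
Frame = 2·16 + 17·18 + 16·5 = 32 + 306 + 80 = 418 pt.

418 pt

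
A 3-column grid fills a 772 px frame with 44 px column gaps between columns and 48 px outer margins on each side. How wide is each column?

196 px

Subtract both margins: 772 − 2·48 = 676 px.
676 − 2·44 = 588; ÷3 gives c = 196 px.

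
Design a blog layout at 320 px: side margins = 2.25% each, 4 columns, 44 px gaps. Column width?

Margins: 2.25% × 320 = 7.2 px each, so content = 320 − 14.4 = 305.6 px.
4 columns + 3 gaps: 4c + 3·44 = 305.6.
4c = 305.6 − 132 = 173.6, so c = 43.4 px.

43.4 px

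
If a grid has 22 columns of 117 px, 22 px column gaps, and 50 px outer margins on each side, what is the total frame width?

Adding margins, columns and gutters: 100 + 2574 + 462 = 3136 px.

3136 px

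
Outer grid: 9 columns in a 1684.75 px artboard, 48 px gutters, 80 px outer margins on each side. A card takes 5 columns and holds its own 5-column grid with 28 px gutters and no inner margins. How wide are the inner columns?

142.75 px

Subtract both margins: 1684.75 − 2·80 = 1524.75 px.
Subtracting 8 gutters of 48 leaves 1140.75 for 9 columns, so c = 126.75 px.
5 columns plus 4 gutters: 633.75 + 192 = 825.75 px.
Subtracting 4 gutters of 28 leaves 713.75 for 5 columns, so d = 142.75 px.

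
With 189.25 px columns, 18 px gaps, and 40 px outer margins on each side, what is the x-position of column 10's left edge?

1905.25 px

Each column+gutter stride is 207.25 px; 9 of them past the 40 px margin is 40 + 1865.25 = 1905.25 px.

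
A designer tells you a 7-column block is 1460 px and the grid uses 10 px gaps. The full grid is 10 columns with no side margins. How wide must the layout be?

2090 px

Subtracting 6 gaps of 10 leaves 1400 for 7 columns, so c = 200 px.
Total width: 10·200 + 9·10 = 2090 px.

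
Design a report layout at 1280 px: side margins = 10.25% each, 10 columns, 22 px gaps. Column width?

81.96 px

Margins: 10.25% × 1280 = 131.2 px each, so content = 1280 − 262.4 = 1017.6 px.
Subtracting 9 gaps of 22 leaves 819.6 for 10 columns, so c = 81.96 px.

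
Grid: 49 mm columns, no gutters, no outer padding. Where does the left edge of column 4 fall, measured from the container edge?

147 mm

Each column+gutter stride is 49 mm; with no margin, 3 of them is 147 mm.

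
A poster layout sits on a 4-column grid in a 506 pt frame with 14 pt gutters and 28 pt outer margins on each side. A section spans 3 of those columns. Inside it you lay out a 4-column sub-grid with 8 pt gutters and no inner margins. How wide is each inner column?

Take off 56 pt of margins, leaving 450 pt.
450 − 3·14 = 408; ÷4 gives c = 102 pt.
Span of 3: 3·102 + 2·14 = 306 + 28 = 334 pt.
4 columns + 3 gutters: 4d + 3·8 = 334.
4d = 334 − 24 = 310, so d = 77.5 pt.

77.5 pt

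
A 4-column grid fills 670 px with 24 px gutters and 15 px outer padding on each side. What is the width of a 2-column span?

Inside the margins: 670 − 30 = 640 px.
640 − 3·24 = 568; ÷4 gives c = 142 px.
2 columns plus 1 gutter: 284 + 24 = 308 px.

308 px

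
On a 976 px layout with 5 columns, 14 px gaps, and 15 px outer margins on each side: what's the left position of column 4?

Take off 30 px of margins, leaving 946 px.
Subtracting 4 gaps of 14 leaves 890 for 5 columns, so c = 178 px.
Before column 4: the margin + 3 columns + 3 gaps.
Offset = 15 + 3·(178 + 14) = 15 + 576 = 591 px.

591 px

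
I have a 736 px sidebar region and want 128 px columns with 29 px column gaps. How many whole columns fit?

k columns need k·128 + (k−1)·29 = k·157 − 29.
k·157 − 29 ≤ 736 → k ≤ 765 / 157 ≈ 4.87, so k = 4.

4 columns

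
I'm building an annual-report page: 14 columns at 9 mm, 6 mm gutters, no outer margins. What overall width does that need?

Total width: 14·9 + 13·6 = 204 mm.

204 mm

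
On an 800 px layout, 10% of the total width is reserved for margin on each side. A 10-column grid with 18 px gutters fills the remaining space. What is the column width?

47.8 px

Each margin = 10% of 800 = 80 px; content = 800 − 2·80 = 640 px.
640 − 9·18 = 478; ÷10 gives c = 47.8 px.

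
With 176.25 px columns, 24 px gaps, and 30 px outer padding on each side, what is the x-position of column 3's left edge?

Each column+gutter stride is 200.25 px; 2 of them past the 30 px margin is 30 + 400.5 = 430.5 px.

430.5 px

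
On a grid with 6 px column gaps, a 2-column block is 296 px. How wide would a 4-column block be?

2 columns + 1 column gap: 2c + 1·6 = 296.
2c = 296 − 6 = 290, so c = 145 px.
4 columns plus 3 column gaps: 580 + 18 = 598 px.

598 px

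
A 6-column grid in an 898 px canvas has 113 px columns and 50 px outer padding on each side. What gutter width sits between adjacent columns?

Inside the margins: 898 − 100 = 798 px.
6 columns take 6·113 = 678 px; remaining 120 splits into 5 gutters.
g = 120 / 5 = 24 px.

24 px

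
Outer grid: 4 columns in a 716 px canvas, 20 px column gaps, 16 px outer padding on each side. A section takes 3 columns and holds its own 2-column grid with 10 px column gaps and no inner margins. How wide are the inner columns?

Take off 32 px of margins, leaving 684 px.
684 − 3·20 = 624; ÷4 gives c = 156 px.
Span of 3: 3·156 + 2·20 = 468 + 40 = 508 px.
2d + 1·10 = 508 → 2d = 498 → d = 249 px.

249 px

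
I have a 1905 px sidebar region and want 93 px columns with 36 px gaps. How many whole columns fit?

15 columns

15 columns: 15·93 + 14·36 = 1899 px ≤ 1905.
16 columns: 2028 px > 1905. So 15.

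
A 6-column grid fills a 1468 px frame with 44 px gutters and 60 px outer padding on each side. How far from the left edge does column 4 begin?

756 px

Content = 1468 − 2·60 = 1348 px.
Subtracting 5 gutters of 44 leaves 1128 for 6 columns, so c = 188 px.
Column 4 starts at margin + 3·(column + gutter) = 60 + 3·232 = 756 px.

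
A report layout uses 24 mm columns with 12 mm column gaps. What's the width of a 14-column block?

14 columns plus 13 column gaps: 336 + 156 = 492 mm.

492 mm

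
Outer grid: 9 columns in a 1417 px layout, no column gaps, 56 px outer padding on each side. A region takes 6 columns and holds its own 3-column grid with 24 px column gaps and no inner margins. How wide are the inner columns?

Outer content = 1417 − 2·56 = 1305 px.
9c = 1305 → c = 145 px.
With no column gaps, 6 columns span 6·145 = 870 px.
3d + 2·24 = 870 → 3d = 822 → d = 274 px.

274 px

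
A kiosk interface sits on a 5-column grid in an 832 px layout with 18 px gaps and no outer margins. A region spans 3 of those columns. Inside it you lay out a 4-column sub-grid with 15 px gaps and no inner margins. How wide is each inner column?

5c + 4·18 = 832 → 5c = 760 → c = 152 px.
Span of 3: 3·152 + 2·18 = 456 + 36 = 492 px.
4 columns + 3 gaps: 4d + 3·15 = 492.
4d = 492 − 45 = 447, so d = 111.75 px.

111.75 px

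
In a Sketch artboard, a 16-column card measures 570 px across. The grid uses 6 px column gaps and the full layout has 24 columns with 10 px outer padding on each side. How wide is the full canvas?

16 columns + 15 column gaps: 16c + 15·6 = 570.
16c = 570 − 90 = 480, so c = 30 px.
Adding margins, columns and gutters: 20 + 720 + 138 = 878 px.

878 px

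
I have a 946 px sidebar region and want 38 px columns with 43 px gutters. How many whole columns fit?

k columns need k·38 + (k−1)·43 = k·81 − 43.
k·81 − 43 ≤ 946 → k ≤ 989 / 81 ≈ 12.21, so k = 12.

12 columns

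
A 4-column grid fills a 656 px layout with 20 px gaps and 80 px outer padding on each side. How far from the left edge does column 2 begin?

Subtract both margins: 656 − 2·80 = 496 px.
Subtracting 3 gaps of 20 leaves 436 for 4 columns, so c = 109 px.
Column 2 starts at margin + 1·(column + gutter) = 80 + 1·129 = 209 px.

209 px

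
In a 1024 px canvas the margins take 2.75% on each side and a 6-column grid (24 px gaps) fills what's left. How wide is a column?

Margins: 2.75% × 1024 = 28.16 px each, so content = 1024 − 56.32 = 967.68 px.
6c + 5·24 = 967.68 → 6c = 847.68 → c = 141.28 px.

141.28 px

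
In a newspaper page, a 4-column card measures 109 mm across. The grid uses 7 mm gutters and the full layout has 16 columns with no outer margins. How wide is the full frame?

Subtracting 3 gutters of 7 leaves 88 for 4 columns, so c = 22 mm.
Summing: 352 + 105 = 457 mm.

457 mm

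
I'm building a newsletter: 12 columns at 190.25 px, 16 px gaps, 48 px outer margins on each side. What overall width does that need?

Adding margins, columns and gutters: 96 + 2283 + 176 = 2555 px.

2555 px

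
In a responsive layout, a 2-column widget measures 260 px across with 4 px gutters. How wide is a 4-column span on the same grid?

524 px

2c + 1·4 = 260 → 2c = 256 → c = 128 px.
4 columns plus 3 gutters: 512 + 12 = 524 px.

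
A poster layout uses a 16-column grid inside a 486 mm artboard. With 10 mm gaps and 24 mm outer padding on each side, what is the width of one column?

18 mm

Inside the margins: 486 − 48 = 438 mm.
16c + 15·10 = 438 → 16c = 288 → c = 18 mm.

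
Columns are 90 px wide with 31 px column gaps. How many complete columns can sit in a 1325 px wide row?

11 columns

11 columns: 11·90 + 10·31 = 1300 px ≤ 1325.
12 columns: 1421 px > 1325. So 11.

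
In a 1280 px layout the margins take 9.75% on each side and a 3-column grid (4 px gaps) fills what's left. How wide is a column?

Margins: 9.75% × 1280 = 124.8 px each, so content = 1280 − 249.6 = 1030.4 px.
3c + 2·4 = 1030.4 → 3c = 1022.4 → c = 340.8 px.

340.8 px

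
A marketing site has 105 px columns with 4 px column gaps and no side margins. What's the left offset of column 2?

Before column 2: 1 column + 1 column gap.
Offset = 1·(105 + 4) = 1·109 = 109 px.

109 px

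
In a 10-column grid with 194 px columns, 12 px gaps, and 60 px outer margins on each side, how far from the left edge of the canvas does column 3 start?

Each column+gutter stride is 206 px; 2 of them past the 60 px margin is 60 + 412 = 472 px.

472 px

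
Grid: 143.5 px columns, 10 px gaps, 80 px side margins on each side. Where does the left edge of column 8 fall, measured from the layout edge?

Before column 8: the margin + 7 columns + 7 gaps.
Offset = 80 + 7·(143.5 + 10) = 80 + 1074.5 = 1154.5 px.

1154.5 px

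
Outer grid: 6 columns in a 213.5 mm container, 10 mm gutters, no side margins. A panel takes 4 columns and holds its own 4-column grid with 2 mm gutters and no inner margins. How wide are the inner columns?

33.25 mm

6 columns + 5 gutters: 6c + 5·10 = 213.5.
6c = 213.5 − 50 = 163.5, so c = 27.25 mm.
Span of 4: 4·27.25 + 3·10 = 109 + 30 = 139 mm.
4d + 3·2 = 139 → 4d = 133 → d = 33.25 mm.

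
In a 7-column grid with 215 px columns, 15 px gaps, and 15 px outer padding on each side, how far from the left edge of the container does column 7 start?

Each column+gutter stride is 230 px; 6 of them past the 15 px margin is 15 + 1380 = 1395 px.

1395 px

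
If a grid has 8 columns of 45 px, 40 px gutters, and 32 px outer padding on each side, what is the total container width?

704 px

Container = 2·32 + 8·45 + 7·40 = 64 + 360 + 280 = 704 px.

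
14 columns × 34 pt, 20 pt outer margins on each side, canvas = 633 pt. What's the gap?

9 pt

Take off 40 pt of margins, leaving 593 pt.
14 columns take 14·34 = 476 pt; remaining 117 splits into 13 gaps.
g = 117 / 13 = 9 pt.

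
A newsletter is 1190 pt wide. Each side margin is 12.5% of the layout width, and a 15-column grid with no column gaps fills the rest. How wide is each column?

59.5 pt

1190 × (1 − 2·12.5%) = 1190 × 75% = 892.5 pt for the columns.
15c = 892.5 → c = 59.5 pt.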